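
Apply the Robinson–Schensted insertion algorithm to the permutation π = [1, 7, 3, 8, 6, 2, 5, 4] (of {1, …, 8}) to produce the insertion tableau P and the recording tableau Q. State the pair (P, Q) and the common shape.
P = [1, 2, 4] / [3, 5] / [6, 8] / [7];  Q = [1, 2, 4] / [3, 5] / [6, 7] / [8];  common shape = (3, 2, 2, 1)

Row-insert the values π_1, π_2, … into P one at a time, bumping the leftmost entry strictly greater than the inserted value down to the next row. The recording tableau Q records, in position (i, j), the step at which that cell was added to P.
  Insert 1 (step 1): P = [1];  Q = [1]
  Insert 7 (step 2): P = [1, 7];  Q = [1, 2]
  Insert 3 (step 3): P = [1, 3] / [7];  Q = [1, 2] / [3]
  Insert 8 (step 4): P = [1, 3, 8] / [7];  Q = [1, 2, 4] / [3]
  Insert 6 (step 5): P = [1, 3, 6] / [7, 8];  Q = [1, 2, 4] / [3, 5]
  Insert 2 (step 6): P = [1, 2, 6] / [3, 8] / [7];  Q = [1, 2, 4] / [3, 5] / [6]
  Insert 5 (step 7): P = [1, 2, 5] / [3, 6] / [7, 8];  Q = [1, 2, 4] / [3, 5] / [6, 7]
  Insert 4 (step 8): P = [1, 2, 4] / [3, 5] / [6, 8] / [7];  Q = [1, 2, 4] / [3, 5] / [6, 7] / [8]
Final shape: (3, 2, 2, 1).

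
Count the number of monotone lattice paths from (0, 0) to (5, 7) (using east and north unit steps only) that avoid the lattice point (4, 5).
Number of paths = 414

Total paths from (0, 0) to (5, 7): C(12, 5) = 792. Paths through (4, 5): (paths (0, 0) → (4, 5)) × (paths (4, 5) → (5, 7)) = C(9, 4) · C(3, 1) = 126 · 3 = 378. Avoidance count = 792 − 378 = 414.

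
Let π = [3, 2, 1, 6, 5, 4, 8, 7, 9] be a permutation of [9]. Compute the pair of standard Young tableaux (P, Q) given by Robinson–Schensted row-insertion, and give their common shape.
P = [1, 4, 7, 9] / [2, 5, 8] / [3, 6];  Q = [1, 4, 7, 9] / [2, 5, 8] / [3, 6];  common shape = (4, 3, 2)

Row-insert the values π_1, π_2, … into P one at a time, bumping the leftmost entry strictly greater than the inserted value down to the next row. The recording tableau Q records, in position (i, j), the step at which that cell was added to P.
  Insert 3 (step 1): P = [3];  Q = [1]
  Insert 2 (step 2): P = [2] / [3];  Q = [1] / [2]
  Insert 1 (step 3): P = [1] / [2] / [3];  Q = [1] / [2] / [3]
  Insert 6 (step 4): P = [1, 6] / [2] / [3];  Q = [1, 4] / [2] / [3]
  Insert 5 (step 5): P = [1, 5] / [2, 6] / [3];  Q = [1, 4] / [2, 5] / [3]
  Insert 4 (step 6): P = [1, 4] / [2, 5] / [3, 6];  Q = [1, 4] / [2, 5] / [3, 6]
  Insert 8 (step 7): P = [1, 4, 8] / [2, 5] / [3, 6];  Q = [1, 4, 7] / [2, 5] / [3, 6]
  Insert 7 (step 8): P = [1, 4, 7] / [2, 5, 8] / [3, 6];  Q = [1, 4, 7] / [2, 5, 8] / [3, 6]
  Insert 9 (step 9): P = [1, 4, 7, 9] / [2, 5, 8] / [3, 6];  Q = [1, 4, 7, 9] / [2, 5, 8] / [3, 6]
Final shape: (4, 3, 2).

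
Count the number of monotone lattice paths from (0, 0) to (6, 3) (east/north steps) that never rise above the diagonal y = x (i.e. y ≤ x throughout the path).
Number of paths = 48

By the reflection principle (André's argument), the number of monotone paths to (6, 3) with n ≤ m that never go above y = x is C(9, 6) − C(9, 7) = 84 − 36 = 48.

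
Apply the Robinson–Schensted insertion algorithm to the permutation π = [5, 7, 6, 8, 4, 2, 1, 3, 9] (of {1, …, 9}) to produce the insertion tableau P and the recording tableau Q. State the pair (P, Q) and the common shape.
P = [1, 3, 8, 9] / [2, 6] / [4] / [5] / [7];  Q = [1, 2, 4, 9] / [3, 8] / [5] / [6] / [7];  common shape = (4, 2, 1, 1, 1)

Row-insert the values π_1, π_2, … into P one at a time, bumping the leftmost entry strictly greater than the inserted value down to the next row. The recording tableau Q records, in position (i, j), the step at which that cell was added to P.
  Insert 5 (step 1): P = [5];  Q = [1]
  Insert 7 (step 2): P = [5, 7];  Q = [1, 2]
  Insert 6 (step 3): P = [5, 6] / [7];  Q = [1, 2] / [3]
  Insert 8 (step 4): P = [5, 6, 8] / [7];  Q = [1, 2, 4] / [3]
  Insert 4 (step 5): P = [4, 6, 8] / [5] / [7];  Q = [1, 2, 4] / [3] / [5]
  Insert 2 (step 6): P = [2, 6, 8] / [4] / [5] / [7];  Q = [1, 2, 4] / [3] / [5] / [6]
  Insert 1 (step 7): P = [1, 6, 8] / [2] / [4] / [5] / [7];  Q = [1, 2, 4] / [3] / [5] / [6] / [7]
  Insert 3 (step 8): P = [1, 3, 8] / [2, 6] / [4] / [5] / [7];  Q = [1, 2, 4] / [3, 8] / [5] / [6] / [7]
  Insert 9 (step 9): P = [1, 3, 8, 9] / [2, 6] / [4] / [5] / [7];  Q = [1, 2, 4, 9] / [3, 8] / [5] / [6] / [7]
Final shape: (4, 2, 1, 1, 1).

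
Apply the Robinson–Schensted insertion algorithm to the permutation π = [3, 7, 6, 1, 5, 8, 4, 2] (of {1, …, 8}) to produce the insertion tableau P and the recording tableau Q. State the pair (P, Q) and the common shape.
P = [1, 2, 8] / [3, 4] / [5] / [6] / [7];  Q = [1, 2, 6] / [3, 5] / [4] / [7] / [8];  common shape = (3, 2, 1, 1, 1)

Row-insert the values π_1, π_2, … into P one at a time, bumping the leftmost entry strictly greater than the inserted value down to the next row. The recording tableau Q records, in position (i, j), the step at which that cell was added to P.
  Insert 3 (step 1): P = [3];  Q = [1]
  Insert 7 (step 2): P = [3, 7];  Q = [1, 2]
  Insert 6 (step 3): P = [3, 6] / [7];  Q = [1, 2] / [3]
  Insert 1 (step 4): P = [1, 6] / [3] / [7];  Q = [1, 2] / [3] / [4]
  Insert 5 (step 5): P = [1, 5] / [3, 6] / [7];  Q = [1, 2] / [3, 5] / [4]
  Insert 8 (step 6): P = [1, 5, 8] / [3, 6] / [7];  Q = [1, 2, 6] / [3, 5] / [4]
  Insert 4 (step 7): P = [1, 4, 8] / [3, 5] / [6] / [7];  Q = [1, 2, 6] / [3, 5] / [4] / [7]
  Insert 2 (step 8): P = [1, 2, 8] / [3, 4] / [5] / [6] / [7];  Q = [1, 2, 6] / [3, 5] / [4] / [7] / [8]
Final shape: (3, 2, 1, 1, 1).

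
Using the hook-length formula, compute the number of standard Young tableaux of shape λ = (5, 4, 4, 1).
# SYT of shape (5, 4, 4, 1) = 21021

Hook-length formula: f^λ = n! / Π hook(c), product over all cells c of the Young diagram. For λ = (5, 4, 4, 1), n = 14 boxes. Hook lengths by row (left-to-right, top-to-bottom): [8, 6, 5, 4, 1]; [6, 4, 3, 2]; [5, 3, 2, 1]; [1]. Product of hooks = 4147200. So f^λ = 14! / 4147200 = 87178291200 / 4147200 = 21021.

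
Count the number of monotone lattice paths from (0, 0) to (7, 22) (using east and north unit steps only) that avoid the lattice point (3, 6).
Number of paths = 1153800

Total paths from (0, 0) to (7, 22): C(29, 7) = 1560780. Paths through (3, 6): (paths (0, 0) → (3, 6)) × (paths (3, 6) → (7, 22)) = C(9, 3) · C(20, 4) = 84 · 4845 = 406980. Avoidance count = 1560780 − 406980 = 1153800.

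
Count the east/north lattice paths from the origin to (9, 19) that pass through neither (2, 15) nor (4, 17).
Number of paths = 6753471

Inclusion–exclusion. Total paths: C(28, 9) = 6906900. Through P₁: C(17, 2)·C(11, 7) = 44880. Through P₂: C(21, 4)·C(7, 5) = 125685. Since P₁ is strictly southwest of P₂, a monotone path through both must visit P₁ then P₂; paths through both = C(17, 2)·C(4, 2)·C(7, 5) = 17136. Avoid both = 6906900 − 44880 − 125685 + 17136 = 6753471.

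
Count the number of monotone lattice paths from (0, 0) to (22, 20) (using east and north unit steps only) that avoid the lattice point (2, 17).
Number of paths = 513791304579

Total paths from (0, 0) to (22, 20): C(42, 22) = 513791607420. Paths through (2, 17): (paths (0, 0) → (2, 17)) × (paths (2, 17) → (22, 20)) = C(19, 2) · C(23, 20) = 171 · 1771 = 302841. Avoidance count = 513791607420 − 302841 = 513791304579.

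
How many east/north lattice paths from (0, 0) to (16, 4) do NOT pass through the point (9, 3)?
Number of paths = 3085

Total paths from (0, 0) to (16, 4): C(20, 16) = 4845. Paths through (9, 3): (paths (0, 0) → (9, 3)) × (paths (9, 3) → (16, 4)) = C(12, 9) · C(8, 7) = 220 · 8 = 1760. Avoidance count = 4845 − 1760 = 3085.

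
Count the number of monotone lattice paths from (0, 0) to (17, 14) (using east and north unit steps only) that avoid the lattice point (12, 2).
Number of paths = 264619417

Total paths from (0, 0) to (17, 14): C(31, 17) = 265182525. Paths through (12, 2): (paths (0, 0) → (12, 2)) × (paths (12, 2) → (17, 14)) = C(14, 12) · C(17, 5) = 91 · 6188 = 563108. Avoidance count = 265182525 − 563108 = 264619417.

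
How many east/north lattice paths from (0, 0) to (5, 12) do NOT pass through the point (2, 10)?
Number of paths = 5528

Total paths from (0, 0) to (5, 12): C(17, 5) = 6188. Paths through (2, 10): (paths (0, 0) → (2, 10)) × (paths (2, 10) → (5, 12)) = C(12, 2) · C(5, 3) = 66 · 10 = 660. Avoidance count = 6188 − 660 = 5528.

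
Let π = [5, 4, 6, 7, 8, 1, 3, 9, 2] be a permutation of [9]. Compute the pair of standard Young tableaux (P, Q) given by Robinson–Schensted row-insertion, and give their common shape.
P = [1, 2, 7, 8, 9] / [3, 6] / [4] / [5];  Q = [1, 3, 4, 5, 8] / [2, 7] / [6] / [9];  common shape = (5, 2, 1, 1)

Row-insert the values π_1, π_2, … into P one at a time, bumping the leftmost entry strictly greater than the inserted value down to the next row. The recording tableau Q records, in position (i, j), the step at which that cell was added to P.
  Insert 5 (step 1): P = [5];  Q = [1]
  Insert 4 (step 2): P = [4] / [5];  Q = [1] / [2]
  Insert 6 (step 3): P = [4, 6] / [5];  Q = [1, 3] / [2]
  Insert 7 (step 4): P = [4, 6, 7] / [5];  Q = [1, 3, 4] / [2]
  Insert 8 (step 5): P = [4, 6, 7, 8] / [5];  Q = [1, 3, 4, 5] / [2]
  Insert 1 (step 6): P = [1, 6, 7, 8] / [4] / [5];  Q = [1, 3, 4, 5] / [2] / [6]
  Insert 3 (step 7): P = [1, 3, 7, 8] / [4, 6] / [5];  Q = [1, 3, 4, 5] / [2, 7] / [6]
  Insert 9 (step 8): P = [1, 3, 7, 8, 9] / [4, 6] / [5];  Q = [1, 3, 4, 5, 8] / [2, 7] / [6]
  Insert 2 (step 9): P = [1, 2, 7, 8, 9] / [3, 6] / [4] / [5];  Q = [1, 3, 4, 5, 8] / [2, 7] / [6] / [9]
Final shape: (5, 2, 1, 1).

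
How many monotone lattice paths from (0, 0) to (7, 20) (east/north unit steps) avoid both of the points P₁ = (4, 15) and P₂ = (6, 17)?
Number of paths = 360210

Inclusion–exclusion. Total paths: C(27, 7) = 888030. Through P₁: C(19, 4)·C(8, 3) = 217056. Through P₂: C(23, 6)·C(4, 1) = 403788. Since P₁ is strictly southwest of P₂, a monotone path through both must visit P₁ then P₂; paths through both = C(19, 4)·C(4, 2)·C(4, 1) = 93024. Avoid both = 888030 − 217056 − 403788 + 93024 = 360210.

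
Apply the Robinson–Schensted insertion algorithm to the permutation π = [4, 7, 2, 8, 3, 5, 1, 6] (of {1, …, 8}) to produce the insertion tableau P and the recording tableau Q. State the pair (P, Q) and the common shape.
P = [1, 3, 5, 6] / [2, 7, 8] / [4];  Q = [1, 2, 4, 8] / [3, 5, 6] / [7];  common shape = (4, 3, 1)

Row-insert the values π_1, π_2, … into P one at a time, bumping the leftmost entry strictly greater than the inserted value down to the next row. The recording tableau Q records, in position (i, j), the step at which that cell was added to P.
  Insert 4 (step 1): P = [4];  Q = [1]
  Insert 7 (step 2): P = [4, 7];  Q = [1, 2]
  Insert 2 (step 3): P = [2, 7] / [4];  Q = [1, 2] / [3]
  Insert 8 (step 4): P = [2, 7, 8] / [4];  Q = [1, 2, 4] / [3]
  Insert 3 (step 5): P = [2, 3, 8] / [4, 7];  Q = [1, 2, 4] / [3, 5]
  Insert 5 (step 6): P = [2, 3, 5] / [4, 7, 8];  Q = [1, 2, 4] / [3, 5, 6]
  Insert 1 (step 7): P = [1, 3, 5] / [2, 7, 8] / [4];  Q = [1, 2, 4] / [3, 5, 6] / [7]
  Insert 6 (step 8): P = [1, 3, 5, 6] / [2, 7, 8] / [4];  Q = [1, 2, 4, 8] / [3, 5, 6] / [7]
Final shape: (4, 3, 1).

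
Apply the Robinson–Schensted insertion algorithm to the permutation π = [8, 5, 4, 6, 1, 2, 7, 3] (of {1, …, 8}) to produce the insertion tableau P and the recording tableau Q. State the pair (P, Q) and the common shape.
P = [1, 2, 3] / [4, 6, 7] / [5] / [8];  Q = [1, 4, 7] / [2, 6, 8] / [3] / [5];  common shape = (3, 3, 1, 1)

Row-insert the values π_1, π_2, … into P one at a time, bumping the leftmost entry strictly greater than the inserted value down to the next row. The recording tableau Q records, in position (i, j), the step at which that cell was added to P.
  Insert 8 (step 1): P = [8];  Q = [1]
  Insert 5 (step 2): P = [5] / [8];  Q = [1] / [2]
  Insert 4 (step 3): P = [4] / [5] / [8];  Q = [1] / [2] / [3]
  Insert 6 (step 4): P = [4, 6] / [5] / [8];  Q = [1, 4] / [2] / [3]
  Insert 1 (step 5): P = [1, 6] / [4] / [5] / [8];  Q = [1, 4] / [2] / [3] / [5]
  Insert 2 (step 6): P = [1, 2] / [4, 6] / [5] / [8];  Q = [1, 4] / [2, 6] / [3] / [5]
  Insert 7 (step 7): P = [1, 2, 7] / [4, 6] / [5] / [8];  Q = [1, 4, 7] / [2, 6] / [3] / [5]
  Insert 3 (step 8): P = [1, 2, 3] / [4, 6, 7] / [5] / [8];  Q = [1, 4, 7] / [2, 6, 8] / [3] / [5]
Final shape: (3, 3, 1, 1).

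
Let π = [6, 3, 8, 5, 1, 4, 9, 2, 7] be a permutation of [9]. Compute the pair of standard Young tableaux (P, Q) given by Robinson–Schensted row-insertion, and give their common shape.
P = [1, 2, 7] / [3, 4, 9] / [5, 8] / [6];  Q = [1, 3, 7] / [2, 4, 9] / [5, 6] / [8];  common shape = (3, 3, 2, 1)

Row-insert the values π_1, π_2, … into P one at a time, bumping the leftmost entry strictly greater than the inserted value down to the next row. The recording tableau Q records, in position (i, j), the step at which that cell was added to P.
  Insert 6 (step 1): P = [6];  Q = [1]
  Insert 3 (step 2): P = [3] / [6];  Q = [1] / [2]
  Insert 8 (step 3): P = [3, 8] / [6];  Q = [1, 3] / [2]
  Insert 5 (step 4): P = [3, 5] / [6, 8];  Q = [1, 3] / [2, 4]
  Insert 1 (step 5): P = [1, 5] / [3, 8] / [6];  Q = [1, 3] / [2, 4] / [5]
  Insert 4 (step 6): P = [1, 4] / [3, 5] / [6, 8];  Q = [1, 3] / [2, 4] / [5, 6]
  Insert 9 (step 7): P = [1, 4, 9] / [3, 5] / [6, 8];  Q = [1, 3, 7] / [2, 4] / [5, 6]
  Insert 2 (step 8): P = [1, 2, 9] / [3, 4] / [5, 8] / [6];  Q = [1, 3, 7] / [2, 4] / [5, 6] / [8]
  Insert 7 (step 9): P = [1, 2, 7] / [3, 4, 9] / [5, 8] / [6];  Q = [1, 3, 7] / [2, 4, 9] / [5, 6] / [8]
Final shape: (3, 3, 2, 1).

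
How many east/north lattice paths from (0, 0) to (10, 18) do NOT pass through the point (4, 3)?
Number of paths = 11223870

Total paths from (0, 0) to (10, 18): C(28, 10) = 13123110. Paths through (4, 3): (paths (0, 0) → (4, 3)) × (paths (4, 3) → (10, 18)) = C(7, 4) · C(21, 6) = 35 · 54264 = 1899240. Avoidance count = 13123110 − 1899240 = 11223870.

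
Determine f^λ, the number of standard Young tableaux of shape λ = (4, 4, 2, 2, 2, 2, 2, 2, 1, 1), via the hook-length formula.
# SYT of shape (4, 4, 2, 2, 2, 2, 2, 2, 1, 1) = 76602680

Hook-length formula: f^λ = n! / Π hook(c), product over all cells c of the Young diagram. For λ = (4, 4, 2, 2, 2, 2, 2, 2, 1, 1), n = 22 boxes. Hook lengths by row (left-to-right, top-to-bottom): [13, 10, 3, 2]; [12, 9, 2, 1]; [9, 6]; [8, 5]; [7, 4]; [6, 3]; [5, 2]; [4, 1]; [2]; [1]. Product of hooks = 14673125376000. So f^λ = 22! / 14673125376000 = 1124000727777607680000 / 14673125376000 = 76602680.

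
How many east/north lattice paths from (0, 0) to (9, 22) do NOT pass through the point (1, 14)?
Number of paths = 19967025

Total paths from (0, 0) to (9, 22): C(31, 9) = 20160075. Paths through (1, 14): (paths (0, 0) → (1, 14)) × (paths (1, 14) → (9, 22)) = C(15, 1) · C(16, 8) = 15 · 12870 = 193050. Avoidance count = 20160075 − 193050 = 19967025.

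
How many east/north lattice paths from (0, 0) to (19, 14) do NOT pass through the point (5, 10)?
Number of paths = 809620020

Total paths from (0, 0) to (19, 14): C(33, 19) = 818809200. Paths through (5, 10): (paths (0, 0) → (5, 10)) × (paths (5, 10) → (19, 14)) = C(15, 5) · C(18, 14) = 3003 · 3060 = 9189180. Avoidance count = 818809200 − 9189180 = 809620020.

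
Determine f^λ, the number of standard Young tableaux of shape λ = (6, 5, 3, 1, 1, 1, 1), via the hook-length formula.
# SYT of shape (6, 5, 3, 1, 1, 1, 1) = 7876440

Hook-length formula: f^λ = n! / Π hook(c), product over all cells c of the Young diagram. For λ = (6, 5, 3, 1, 1, 1, 1), n = 18 boxes. Hook lengths by row (left-to-right, top-to-bottom): [12, 7, 6, 4, 3, 1]; [10, 5, 4, 2, 1]; [7, 2, 1]; [4]; [3]; [2]; [1]. Product of hooks = 812851200. So f^λ = 18! / 812851200 = 6402373705728000 / 812851200 = 7876440.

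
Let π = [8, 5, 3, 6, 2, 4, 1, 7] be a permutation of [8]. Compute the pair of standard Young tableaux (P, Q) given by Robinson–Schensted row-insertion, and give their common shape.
P = [1, 4, 7] / [2, 6] / [3] / [5] / [8];  Q = [1, 4, 8] / [2, 6] / [3] / [5] / [7];  common shape = (3, 2, 1, 1, 1)

Row-insert the values π_1, π_2, … into P one at a time, bumping the leftmost entry strictly greater than the inserted value down to the next row. The recording tableau Q records, in position (i, j), the step at which that cell was added to P.
  Insert 8 (step 1): P = [8];  Q = [1]
  Insert 5 (step 2): P = [5] / [8];  Q = [1] / [2]
  Insert 3 (step 3): P = [3] / [5] / [8];  Q = [1] / [2] / [3]
  Insert 6 (step 4): P = [3, 6] / [5] / [8];  Q = [1, 4] / [2] / [3]
  Insert 2 (step 5): P = [2, 6] / [3] / [5] / [8];  Q = [1, 4] / [2] / [3] / [5]
  Insert 4 (step 6): P = [2, 4] / [3, 6] / [5] / [8];  Q = [1, 4] / [2, 6] / [3] / [5]
  Insert 1 (step 7): P = [1, 4] / [2, 6] / [3] / [5] / [8];  Q = [1, 4] / [2, 6] / [3] / [5] / [7]
  Insert 7 (step 8): P = [1, 4, 7] / [2, 6] / [3] / [5] / [8];  Q = [1, 4, 8] / [2, 6] / [3] / [5] / [7]
Final shape: (3, 2, 1, 1, 1).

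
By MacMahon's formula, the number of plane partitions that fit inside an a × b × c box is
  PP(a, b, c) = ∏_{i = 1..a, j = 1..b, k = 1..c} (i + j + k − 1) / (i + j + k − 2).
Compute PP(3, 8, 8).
PP(3, 8, 8) = 33803832920

Evaluate the triple product over i = 1..3, j = 1..8, k = 1..8. The factors are (2/1) · (3/2) · (4/3) · (5/4) · (6/5) · (7/6) · (8/7) · (9/8) · … (192 factors total). The numerators and denominators telescope so the product is an integer; carrying out the multiplication exactly gives PP(3, 8, 8) = 33803832920.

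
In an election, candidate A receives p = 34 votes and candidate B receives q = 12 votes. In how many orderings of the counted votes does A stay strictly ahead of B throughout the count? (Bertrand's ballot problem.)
Strict-lead orderings = 18609425835

Total orderings of the 46 votes with 34 for A: C(46, 34) = 38910617655. By the Bertrand ballot formula (Cycle Lemma / reflection principle), the number of orderings in which A is strictly ahead of B throughout is (p − q)/(p + q) · C(p + q, p) = (34 − 12)/(34 + 12) · 38910617655 = 18609425835.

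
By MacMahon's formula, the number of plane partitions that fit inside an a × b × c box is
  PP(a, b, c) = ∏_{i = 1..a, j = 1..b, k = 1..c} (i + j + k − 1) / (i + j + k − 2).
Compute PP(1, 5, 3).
PP(1, 5, 3) = 56

Evaluate the triple product over i = 1..1, j = 1..5, k = 1..3. The factors are (2/1) · (3/2) · (4/3) · (3/2) · (4/3) · (5/4) · (4/3) · (5/4) · … (15 factors total). The numerators and denominators telescope so the product is an integer; carrying out the multiplication exactly gives PP(1, 5, 3) = 56.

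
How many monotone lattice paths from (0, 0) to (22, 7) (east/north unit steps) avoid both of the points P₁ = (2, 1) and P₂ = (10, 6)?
Number of paths = 816179

Inclusion–exclusion. Total paths: C(29, 22) = 1560780. Through P₁: C(3, 2)·C(26, 20) = 690690. Through P₂: C(16, 10)·C(13, 12) = 104104. Since P₁ is strictly southwest of P₂, a monotone path through both must visit P₁ then P₂; paths through both = C(3, 2)·C(13, 8)·C(13, 12) = 50193. Avoid both = 1560780 − 690690 − 104104 + 50193 = 816179.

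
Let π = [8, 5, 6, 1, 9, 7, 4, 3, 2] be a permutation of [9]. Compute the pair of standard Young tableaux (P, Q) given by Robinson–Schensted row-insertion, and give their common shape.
P = [1, 2, 7] / [3, 6] / [4, 9] / [5] / [8];  Q = [1, 3, 5] / [2, 6] / [4, 7] / [8] / [9];  common shape = (3, 2, 2, 1, 1)

Row-insert the values π_1, π_2, … into P one at a time, bumping the leftmost entry strictly greater than the inserted value down to the next row. The recording tableau Q records, in position (i, j), the step at which that cell was added to P.
  Insert 8 (step 1): P = [8];  Q = [1]
  Insert 5 (step 2): P = [5] / [8];  Q = [1] / [2]
  Insert 6 (step 3): P = [5, 6] / [8];  Q = [1, 3] / [2]
  Insert 1 (step 4): P = [1, 6] / [5] / [8];  Q = [1, 3] / [2] / [4]
  Insert 9 (step 5): P = [1, 6, 9] / [5] / [8];  Q = [1, 3, 5] / [2] / [4]
  Insert 7 (step 6): P = [1, 6, 7] / [5, 9] / [8];  Q = [1, 3, 5] / [2, 6] / [4]
  Insert 4 (step 7): P = [1, 4, 7] / [5, 6] / [8, 9];  Q = [1, 3, 5] / [2, 6] / [4, 7]
  Insert 3 (step 8): P = [1, 3, 7] / [4, 6] / [5, 9] / [8];  Q = [1, 3, 5] / [2, 6] / [4, 7] / [8]
  Insert 2 (step 9): P = [1, 2, 7] / [3, 6] / [4, 9] / [5] / [8];  Q = [1, 3, 5] / [2, 6] / [4, 7] / [8] / [9]
Final shape: (3, 2, 2, 1, 1).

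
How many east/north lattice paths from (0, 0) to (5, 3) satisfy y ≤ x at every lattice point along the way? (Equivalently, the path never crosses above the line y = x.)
Number of paths = 28

By the reflection principle (André's argument), the number of monotone paths to (5, 3) with n ≤ m that never go above y = x is C(8, 5) − C(8, 6) = 56 − 28 = 28.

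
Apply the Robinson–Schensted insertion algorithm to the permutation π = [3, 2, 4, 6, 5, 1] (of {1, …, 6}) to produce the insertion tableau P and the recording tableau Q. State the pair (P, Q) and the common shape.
P = [1, 4, 5] / [2, 6] / [3];  Q = [1, 3, 4] / [2, 5] / [6];  common shape = (3, 2, 1)

Row-insert the values π_1, π_2, … into P one at a time, bumping the leftmost entry strictly greater than the inserted value down to the next row. The recording tableau Q records, in position (i, j), the step at which that cell was added to P.
  Insert 3 (step 1): P = [3];  Q = [1]
  Insert 2 (step 2): P = [2] / [3];  Q = [1] / [2]
  Insert 4 (step 3): P = [2, 4] / [3];  Q = [1, 3] / [2]
  Insert 6 (step 4): P = [2, 4, 6] / [3];  Q = [1, 3, 4] / [2]
  Insert 5 (step 5): P = [2, 4, 5] / [3, 6];  Q = [1, 3, 4] / [2, 5]
  Insert 1 (step 6): P = [1, 4, 5] / [2, 6] / [3];  Q = [1, 3, 4] / [2, 5] / [6]
Final shape: (3, 2, 1).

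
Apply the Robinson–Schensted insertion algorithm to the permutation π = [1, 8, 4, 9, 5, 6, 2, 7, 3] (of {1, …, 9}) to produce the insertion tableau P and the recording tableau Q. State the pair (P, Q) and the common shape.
P = [1, 2, 3, 6, 7] / [4, 5] / [8, 9];  Q = [1, 2, 4, 6, 8] / [3, 5] / [7, 9];  common shape = (5, 2, 2)

Row-insert the values π_1, π_2, … into P one at a time, bumping the leftmost entry strictly greater than the inserted value down to the next row. The recording tableau Q records, in position (i, j), the step at which that cell was added to P.
  Insert 1 (step 1): P = [1];  Q = [1]
  Insert 8 (step 2): P = [1, 8];  Q = [1, 2]
  Insert 4 (step 3): P = [1, 4] / [8];  Q = [1, 2] / [3]
  Insert 9 (step 4): P = [1, 4, 9] / [8];  Q = [1, 2, 4] / [3]
  Insert 5 (step 5): P = [1, 4, 5] / [8, 9];  Q = [1, 2, 4] / [3, 5]
  Insert 6 (step 6): P = [1, 4, 5, 6] / [8, 9];  Q = [1, 2, 4, 6] / [3, 5]
  Insert 2 (step 7): P = [1, 2, 5, 6] / [4, 9] / [8];  Q = [1, 2, 4, 6] / [3, 5] / [7]
  Insert 7 (step 8): P = [1, 2, 5, 6, 7] / [4, 9] / [8];  Q = [1, 2, 4, 6, 8] / [3, 5] / [7]
  Insert 3 (step 9): P = [1, 2, 3, 6, 7] / [4, 5] / [8, 9];  Q = [1, 2, 4, 6, 8] / [3, 5] / [7, 9]
Final shape: (5, 2, 2).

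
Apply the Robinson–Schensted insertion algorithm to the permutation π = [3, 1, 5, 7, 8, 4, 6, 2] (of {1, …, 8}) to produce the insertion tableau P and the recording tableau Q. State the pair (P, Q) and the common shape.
P = [1, 2, 6, 8] / [3, 4, 7] / [5];  Q = [1, 3, 4, 5] / [2, 6, 7] / [8];  common shape = (4, 3, 1)

Row-insert the values π_1, π_2, … into P one at a time, bumping the leftmost entry strictly greater than the inserted value down to the next row. The recording tableau Q records, in position (i, j), the step at which that cell was added to P.
  Insert 3 (step 1): P = [3];  Q = [1]
  Insert 1 (step 2): P = [1] / [3];  Q = [1] / [2]
  Insert 5 (step 3): P = [1, 5] / [3];  Q = [1, 3] / [2]
  Insert 7 (step 4): P = [1, 5, 7] / [3];  Q = [1, 3, 4] / [2]
  Insert 8 (step 5): P = [1, 5, 7, 8] / [3];  Q = [1, 3, 4, 5] / [2]
  Insert 4 (step 6): P = [1, 4, 7, 8] / [3, 5];  Q = [1, 3, 4, 5] / [2, 6]
  Insert 6 (step 7): P = [1, 4, 6, 8] / [3, 5, 7];  Q = [1, 3, 4, 5] / [2, 6, 7]
  Insert 2 (step 8): P = [1, 2, 6, 8] / [3, 4, 7] / [5];  Q = [1, 3, 4, 5] / [2, 6, 7] / [8]
Final shape: (4, 3, 1).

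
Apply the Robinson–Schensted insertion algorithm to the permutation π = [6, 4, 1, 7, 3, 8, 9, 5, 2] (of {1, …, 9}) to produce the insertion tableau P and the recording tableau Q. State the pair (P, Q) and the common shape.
P = [1, 2, 5, 9] / [3, 7, 8] / [4] / [6];  Q = [1, 4, 6, 7] / [2, 5, 8] / [3] / [9];  common shape = (4, 3, 1, 1)

Row-insert the values π_1, π_2, … into P one at a time, bumping the leftmost entry strictly greater than the inserted value down to the next row. The recording tableau Q records, in position (i, j), the step at which that cell was added to P.
  Insert 6 (step 1): P = [6];  Q = [1]
  Insert 4 (step 2): P = [4] / [6];  Q = [1] / [2]
  Insert 1 (step 3): P = [1] / [4] / [6];  Q = [1] / [2] / [3]
  Insert 7 (step 4): P = [1, 7] / [4] / [6];  Q = [1, 4] / [2] / [3]
  Insert 3 (step 5): P = [1, 3] / [4, 7] / [6];  Q = [1, 4] / [2, 5] / [3]
  Insert 8 (step 6): P = [1, 3, 8] / [4, 7] / [6];  Q = [1, 4, 6] / [2, 5] / [3]
  Insert 9 (step 7): P = [1, 3, 8, 9] / [4, 7] / [6];  Q = [1, 4, 6, 7] / [2, 5] / [3]
  Insert 5 (step 8): P = [1, 3, 5, 9] / [4, 7, 8] / [6];  Q = [1, 4, 6, 7] / [2, 5, 8] / [3]
  Insert 2 (step 9): P = [1, 2, 5, 9] / [3, 7, 8] / [4] / [6];  Q = [1, 4, 6, 7] / [2, 5, 8] / [3] / [9]
Final shape: (4, 3, 1, 1).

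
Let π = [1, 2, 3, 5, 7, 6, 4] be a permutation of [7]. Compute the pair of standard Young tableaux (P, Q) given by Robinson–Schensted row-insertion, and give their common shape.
P = [1, 2, 3, 4, 6] / [5] / [7];  Q = [1, 2, 3, 4, 5] / [6] / [7];  common shape = (5, 1, 1)

Row-insert the values π_1, π_2, … into P one at a time, bumping the leftmost entry strictly greater than the inserted value down to the next row. The recording tableau Q records, in position (i, j), the step at which that cell was added to P.
  Insert 1 (step 1): P = [1];  Q = [1]
  Insert 2 (step 2): P = [1, 2];  Q = [1, 2]
  Insert 3 (step 3): P = [1, 2, 3];  Q = [1, 2, 3]
  Insert 5 (step 4): P = [1, 2, 3, 5];  Q = [1, 2, 3, 4]
  Insert 7 (step 5): P = [1, 2, 3, 5, 7];  Q = [1, 2, 3, 4, 5]
  Insert 6 (step 6): P = [1, 2, 3, 5, 6] / [7];  Q = [1, 2, 3, 4, 5] / [6]
  Insert 4 (step 7): P = [1, 2, 3, 4, 6] / [5] / [7];  Q = [1, 2, 3, 4, 5] / [6] / [7]
Final shape: (5, 1, 1).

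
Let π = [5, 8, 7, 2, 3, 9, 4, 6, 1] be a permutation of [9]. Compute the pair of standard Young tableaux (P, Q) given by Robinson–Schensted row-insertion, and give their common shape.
P = [1, 3, 4, 6] / [2, 7, 9] / [5] / [8];  Q = [1, 2, 6, 8] / [3, 5, 7] / [4] / [9];  common shape = (4, 3, 1, 1)

Row-insert the values π_1, π_2, … into P one at a time, bumping the leftmost entry strictly greater than the inserted value down to the next row. The recording tableau Q records, in position (i, j), the step at which that cell was added to P.
  Insert 5 (step 1): P = [5];  Q = [1]
  Insert 8 (step 2): P = [5, 8];  Q = [1, 2]
  Insert 7 (step 3): P = [5, 7] / [8];  Q = [1, 2] / [3]
  Insert 2 (step 4): P = [2, 7] / [5] / [8];  Q = [1, 2] / [3] / [4]
  Insert 3 (step 5): P = [2, 3] / [5, 7] / [8];  Q = [1, 2] / [3, 5] / [4]
  Insert 9 (step 6): P = [2, 3, 9] / [5, 7] / [8];  Q = [1, 2, 6] / [3, 5] / [4]
  Insert 4 (step 7): P = [2, 3, 4] / [5, 7, 9] / [8];  Q = [1, 2, 6] / [3, 5, 7] / [4]
  Insert 6 (step 8): P = [2, 3, 4, 6] / [5, 7, 9] / [8];  Q = [1, 2, 6, 8] / [3, 5, 7] / [4]
  Insert 1 (step 9): P = [1, 3, 4, 6] / [2, 7, 9] / [5] / [8];  Q = [1, 2, 6, 8] / [3, 5, 7] / [4] / [9]
Final shape: (4, 3, 1, 1).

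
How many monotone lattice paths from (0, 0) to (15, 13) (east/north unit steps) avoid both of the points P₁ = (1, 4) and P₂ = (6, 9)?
Number of paths = 30678535

Inclusion–exclusion. Total paths: C(28, 15) = 37442160. Through P₁: C(5, 1)·C(23, 14) = 4085950. Through P₂: C(15, 6)·C(13, 9) = 3578575. Since P₁ is strictly southwest of P₂, a monotone path through both must visit P₁ then P₂; paths through both = C(5, 1)·C(10, 5)·C(13, 9) = 900900. Avoid both = 37442160 − 4085950 − 3578575 + 900900 = 30678535.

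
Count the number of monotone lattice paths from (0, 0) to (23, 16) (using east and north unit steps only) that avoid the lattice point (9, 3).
Number of paths = 33298434990

Total paths from (0, 0) to (23, 16): C(39, 23) = 37711260990. Paths through (9, 3): (paths (0, 0) → (9, 3)) × (paths (9, 3) → (23, 16)) = C(12, 9) · C(27, 14) = 220 · 20058300 = 4412826000. Avoidance count = 37711260990 − 4412826000 = 33298434990.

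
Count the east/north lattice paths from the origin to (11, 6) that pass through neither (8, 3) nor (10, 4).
Number of paths = 7558

Inclusion–exclusion. Total paths: C(17, 11) = 12376. Through P₁: C(11, 8)·C(6, 3) = 3300. Through P₂: C(14, 10)·C(3, 1) = 3003. Since P₁ is strictly southwest of P₂, a monotone path through both must visit P₁ then P₂; paths through both = C(11, 8)·C(3, 2)·C(3, 1) = 1485. Avoid both = 12376 − 3300 − 3003 + 1485 = 7558.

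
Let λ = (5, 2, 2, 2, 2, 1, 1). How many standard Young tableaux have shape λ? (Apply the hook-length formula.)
# SYT of shape (5, 2, 2, 2, 2, 1, 1) = 61425

Hook-length formula: f^λ = n! / Π hook(c), product over all cells c of the Young diagram. For λ = (5, 2, 2, 2, 2, 1, 1), n = 15 boxes. Hook lengths by row (left-to-right, top-to-bottom): [11, 8, 3, 2, 1]; [7, 4]; [6, 3]; [5, 2]; [4, 1]; [2]; [1]. Product of hooks = 21288960. So f^λ = 15! / 21288960 = 1307674368000 / 21288960 = 61425.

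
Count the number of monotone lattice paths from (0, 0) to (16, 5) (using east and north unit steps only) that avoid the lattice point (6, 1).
Number of paths = 13342

Total paths from (0, 0) to (16, 5): C(21, 16) = 20349. Paths through (6, 1): (paths (0, 0) → (6, 1)) × (paths (6, 1) → (16, 5)) = C(7, 6) · C(14, 10) = 7 · 1001 = 7007. Avoidance count = 20349 − 7007 = 13342.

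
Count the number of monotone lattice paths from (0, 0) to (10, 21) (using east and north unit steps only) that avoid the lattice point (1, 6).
Number of paths = 35199637

Total paths from (0, 0) to (10, 21): C(31, 10) = 44352165. Paths through (1, 6): (paths (0, 0) → (1, 6)) × (paths (1, 6) → (10, 21)) = C(7, 1) · C(24, 9) = 7 · 1307504 = 9152528. Avoidance count = 44352165 − 9152528 = 35199637.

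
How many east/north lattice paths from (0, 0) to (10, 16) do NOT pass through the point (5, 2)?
Number of paths = 5067547

Total paths from (0, 0) to (10, 16): C(26, 10) = 5311735. Paths through (5, 2): (paths (0, 0) → (5, 2)) × (paths (5, 2) → (10, 16)) = C(7, 5) · C(19, 5) = 21 · 11628 = 244188. Avoidance count = 5311735 − 244188 = 5067547.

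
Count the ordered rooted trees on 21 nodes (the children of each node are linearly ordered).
C_20 = 6564120420

These ordered rooted trees are counted by the Catalan number C_n = (1/(n + 1)) · C(2n, n). For n = 20: C_20 = (1/21) · C(40, 20) = 137846528820/21 = 6564120420.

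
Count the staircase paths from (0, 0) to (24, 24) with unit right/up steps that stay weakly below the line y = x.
C_24 = 1289904147324

These NE paths below the diagonal are counted by the Catalan number C_n = (1/(n + 1)) · C(2n, n). For n = 24: C_24 = (1/25) · C(48, 24) = 32247603683100/25 = 1289904147324.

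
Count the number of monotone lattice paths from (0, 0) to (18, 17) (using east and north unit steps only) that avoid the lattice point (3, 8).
Number of paths = 4321829490

Total paths from (0, 0) to (18, 17): C(35, 18) = 4537567650. Paths through (3, 8): (paths (0, 0) → (3, 8)) × (paths (3, 8) → (18, 17)) = C(11, 3) · C(24, 15) = 165 · 1307504 = 215738160. Avoidance count = 4537567650 − 215738160 = 4321829490.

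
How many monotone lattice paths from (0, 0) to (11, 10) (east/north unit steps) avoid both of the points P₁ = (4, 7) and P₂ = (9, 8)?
Number of paths = 179136

Inclusion–exclusion. Total paths: C(21, 11) = 352716. Through P₁: C(11, 4)·C(10, 7) = 39600. Through P₂: C(17, 9)·C(4, 2) = 145860. Since P₁ is strictly southwest of P₂, a monotone path through both must visit P₁ then P₂; paths through both = C(11, 4)·C(6, 5)·C(4, 2) = 11880. Avoid both = 352716 − 39600 − 145860 + 11880 = 179136.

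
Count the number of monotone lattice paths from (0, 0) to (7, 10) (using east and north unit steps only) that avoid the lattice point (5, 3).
Number of paths = 17432

Total paths from (0, 0) to (7, 10): C(17, 7) = 19448. Paths through (5, 3): (paths (0, 0) → (5, 3)) × (paths (5, 3) → (7, 10)) = C(8, 5) · C(9, 2) = 56 · 36 = 2016. Avoidance count = 19448 − 2016 = 17432.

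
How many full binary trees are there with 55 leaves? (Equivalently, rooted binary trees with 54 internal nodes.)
C_54 = 451959718027953471447609509424

These full binary trees are counted by the Catalan number C_n = (1/(n + 1)) · C(2n, n). For n = 54: C_54 = (1/55) · C(108, 54) = 24857784491537440929618523018320/55 = 451959718027953471447609509424.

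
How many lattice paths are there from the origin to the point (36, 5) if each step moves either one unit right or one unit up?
Number of paths = 749398

A monotone lattice path from (0, 0) to (36, 5) consists of 36 east steps and 5 north steps in some order, so it is determined by which 36 of the 41 steps are east. The count is C(41, 36) = 749398.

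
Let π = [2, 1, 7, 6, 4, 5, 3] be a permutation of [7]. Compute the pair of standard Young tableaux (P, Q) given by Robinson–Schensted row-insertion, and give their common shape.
P = [1, 3, 5] / [2, 4] / [6] / [7];  Q = [1, 3, 6] / [2, 4] / [5] / [7];  common shape = (3, 2, 1, 1)

Row-insert the values π_1, π_2, … into P one at a time, bumping the leftmost entry strictly greater than the inserted value down to the next row. The recording tableau Q records, in position (i, j), the step at which that cell was added to P.
  Insert 2 (step 1): P = [2];  Q = [1]
  Insert 1 (step 2): P = [1] / [2];  Q = [1] / [2]
  Insert 7 (step 3): P = [1, 7] / [2];  Q = [1, 3] / [2]
  Insert 6 (step 4): P = [1, 6] / [2, 7];  Q = [1, 3] / [2, 4]
  Insert 4 (step 5): P = [1, 4] / [2, 6] / [7];  Q = [1, 3] / [2, 4] / [5]
  Insert 5 (step 6): P = [1, 4, 5] / [2, 6] / [7];  Q = [1, 3, 6] / [2, 4] / [5]
  Insert 3 (step 7): P = [1, 3, 5] / [2, 4] / [6] / [7];  Q = [1, 3, 6] / [2, 4] / [5] / [7]
Final shape: (3, 2, 1, 1).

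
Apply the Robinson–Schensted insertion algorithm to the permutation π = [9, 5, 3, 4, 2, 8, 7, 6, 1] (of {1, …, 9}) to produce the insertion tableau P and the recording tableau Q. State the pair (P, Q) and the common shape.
P = [1, 4, 6] / [2, 7] / [3, 8] / [5] / [9];  Q = [1, 4, 6] / [2, 7] / [3, 8] / [5] / [9];  common shape = (3, 2, 2, 1, 1)

Row-insert the values π_1, π_2, … into P one at a time, bumping the leftmost entry strictly greater than the inserted value down to the next row. The recording tableau Q records, in position (i, j), the step at which that cell was added to P.
  Insert 9 (step 1): P = [9];  Q = [1]
  Insert 5 (step 2): P = [5] / [9];  Q = [1] / [2]
  Insert 3 (step 3): P = [3] / [5] / [9];  Q = [1] / [2] / [3]
  Insert 4 (step 4): P = [3, 4] / [5] / [9];  Q = [1, 4] / [2] / [3]
  Insert 2 (step 5): P = [2, 4] / [3] / [5] / [9];  Q = [1, 4] / [2] / [3] / [5]
  Insert 8 (step 6): P = [2, 4, 8] / [3] / [5] / [9];  Q = [1, 4, 6] / [2] / [3] / [5]
  Insert 7 (step 7): P = [2, 4, 7] / [3, 8] / [5] / [9];  Q = [1, 4, 6] / [2, 7] / [3] / [5]
  Insert 6 (step 8): P = [2, 4, 6] / [3, 7] / [5, 8] / [9];  Q = [1, 4, 6] / [2, 7] / [3, 8] / [5]
  Insert 1 (step 9): P = [1, 4, 6] / [2, 7] / [3, 8] / [5] / [9];  Q = [1, 4, 6] / [2, 7] / [3, 8] / [5] / [9]
Final shape: (3, 2, 2, 1, 1).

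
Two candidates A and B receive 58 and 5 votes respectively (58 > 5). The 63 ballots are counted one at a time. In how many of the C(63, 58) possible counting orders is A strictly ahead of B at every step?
Strict-lead orderings = 5913157

Total orderings of the 63 votes with 58 for A: C(63, 58) = 7028847. By the Bertrand ballot formula (Cycle Lemma / reflection principle), the number of orderings in which A is strictly ahead of B throughout is (p − q)/(p + q) · C(p + q, p) = (58 − 5)/(58 + 5) · 7028847 = 5913157.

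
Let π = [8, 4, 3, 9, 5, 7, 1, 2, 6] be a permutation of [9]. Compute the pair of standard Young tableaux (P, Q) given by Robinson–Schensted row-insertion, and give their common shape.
P = [1, 2, 6] / [3, 5, 7] / [4, 9] / [8];  Q = [1, 4, 6] / [2, 5, 9] / [3, 8] / [7];  common shape = (3, 3, 2, 1)

Row-insert the values π_1, π_2, … into P one at a time, bumping the leftmost entry strictly greater than the inserted value down to the next row. The recording tableau Q records, in position (i, j), the step at which that cell was added to P.
  Insert 8 (step 1): P = [8];  Q = [1]
  Insert 4 (step 2): P = [4] / [8];  Q = [1] / [2]
  Insert 3 (step 3): P = [3] / [4] / [8];  Q = [1] / [2] / [3]
  Insert 9 (step 4): P = [3, 9] / [4] / [8];  Q = [1, 4] / [2] / [3]
  Insert 5 (step 5): P = [3, 5] / [4, 9] / [8];  Q = [1, 4] / [2, 5] / [3]
  Insert 7 (step 6): P = [3, 5, 7] / [4, 9] / [8];  Q = [1, 4, 6] / [2, 5] / [3]
  Insert 1 (step 7): P = [1, 5, 7] / [3, 9] / [4] / [8];  Q = [1, 4, 6] / [2, 5] / [3] / [7]
  Insert 2 (step 8): P = [1, 2, 7] / [3, 5] / [4, 9] / [8];  Q = [1, 4, 6] / [2, 5] / [3, 8] / [7]
  Insert 6 (step 9): P = [1, 2, 6] / [3, 5, 7] / [4, 9] / [8];  Q = [1, 4, 6] / [2, 5, 9] / [3, 8] / [7]
Final shape: (3, 3, 2, 1).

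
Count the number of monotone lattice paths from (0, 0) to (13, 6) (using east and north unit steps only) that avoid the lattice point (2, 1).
Number of paths = 14028

Total paths from (0, 0) to (13, 6): C(19, 13) = 27132. Paths through (2, 1): (paths (0, 0) → (2, 1)) × (paths (2, 1) → (13, 6)) = C(3, 2) · C(16, 11) = 3 · 4368 = 13104. Avoidance count = 27132 − 13104 = 14028.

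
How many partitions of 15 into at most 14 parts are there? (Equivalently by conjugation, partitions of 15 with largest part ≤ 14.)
p(15, parts ≤ 14) = 175

Partitions of 15 with all parts ≤ 14: 14+1, 13+2, 13+1+1, 12+3, 12+2+1, 12+1+1+1, 11+4, 11+3+1, 11+2+2, 11+2+1+1, 11+1+1+1+1, 10+5, 10+4+1, 10+3+2, 10+3+1+1, 10+2+2+1, 10+2+1+1+1, 10+1+1+1+1+1, 9+6, 9+5+1, 9+4+2, 9+4+1+1, 9+3+3, 9+3+2+1, 9+3+1+1+1, 9+2+2+2, 9+2+2+1+1, 9+2+1+1+1+1, 9+1+1+1+1+1+1, 8+7, … (175 total). Count = 175.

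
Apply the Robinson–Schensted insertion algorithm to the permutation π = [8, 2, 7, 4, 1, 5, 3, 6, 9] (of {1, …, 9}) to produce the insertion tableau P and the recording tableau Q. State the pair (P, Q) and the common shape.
P = [1, 3, 5, 6, 9] / [2, 4] / [7] / [8];  Q = [1, 3, 6, 8, 9] / [2, 7] / [4] / [5];  common shape = (5, 2, 1, 1)

Row-insert the values π_1, π_2, … into P one at a time, bumping the leftmost entry strictly greater than the inserted value down to the next row. The recording tableau Q records, in position (i, j), the step at which that cell was added to P.
  Insert 8 (step 1): P = [8];  Q = [1]
  Insert 2 (step 2): P = [2] / [8];  Q = [1] / [2]
  Insert 7 (step 3): P = [2, 7] / [8];  Q = [1, 3] / [2]
  Insert 4 (step 4): P = [2, 4] / [7] / [8];  Q = [1, 3] / [2] / [4]
  Insert 1 (step 5): P = [1, 4] / [2] / [7] / [8];  Q = [1, 3] / [2] / [4] / [5]
  Insert 5 (step 6): P = [1, 4, 5] / [2] / [7] / [8];  Q = [1, 3, 6] / [2] / [4] / [5]
  Insert 3 (step 7): P = [1, 3, 5] / [2, 4] / [7] / [8];  Q = [1, 3, 6] / [2, 7] / [4] / [5]
  Insert 6 (step 8): P = [1, 3, 5, 6] / [2, 4] / [7] / [8];  Q = [1, 3, 6, 8] / [2, 7] / [4] / [5]
  Insert 9 (step 9): P = [1, 3, 5, 6, 9] / [2, 4] / [7] / [8];  Q = [1, 3, 6, 8, 9] / [2, 7] / [4] / [5]
Final shape: (5, 2, 1, 1).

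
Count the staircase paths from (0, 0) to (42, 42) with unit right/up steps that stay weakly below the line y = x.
C_42 = 39044429911904443959240

These NE paths below the diagonal are counted by the Catalan number C_n = (1/(n + 1)) · C(2n, n). For n = 42: C_42 = (1/43) · C(84, 42) = 1678910486211891090247320/43 = 39044429911904443959240.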